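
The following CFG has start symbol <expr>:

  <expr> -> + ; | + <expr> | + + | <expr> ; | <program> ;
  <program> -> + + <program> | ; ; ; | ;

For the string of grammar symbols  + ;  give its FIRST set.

+ is a terminal; add {+} and stop.

{ + }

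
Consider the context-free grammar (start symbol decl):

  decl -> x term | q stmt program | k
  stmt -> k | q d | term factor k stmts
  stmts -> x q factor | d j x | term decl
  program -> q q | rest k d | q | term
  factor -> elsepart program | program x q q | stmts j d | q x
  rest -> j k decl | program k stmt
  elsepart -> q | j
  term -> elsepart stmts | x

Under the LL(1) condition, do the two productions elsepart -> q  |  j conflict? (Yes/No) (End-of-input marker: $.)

FIRST(q) = { q } and FIRST(j) = { j }.
The FIRST sets are disjoint and neither alternative is nullable — no conflict.

No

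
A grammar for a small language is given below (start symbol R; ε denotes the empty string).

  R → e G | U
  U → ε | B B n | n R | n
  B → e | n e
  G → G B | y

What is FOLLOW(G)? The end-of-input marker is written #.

{ #, e, n }

In R → e G: G is at the end, add FOLLOW(R) = { # }.
In G → G B: add FIRST(B) = { e, n }.
Union: FOLLOW(G) = { #, e, n }.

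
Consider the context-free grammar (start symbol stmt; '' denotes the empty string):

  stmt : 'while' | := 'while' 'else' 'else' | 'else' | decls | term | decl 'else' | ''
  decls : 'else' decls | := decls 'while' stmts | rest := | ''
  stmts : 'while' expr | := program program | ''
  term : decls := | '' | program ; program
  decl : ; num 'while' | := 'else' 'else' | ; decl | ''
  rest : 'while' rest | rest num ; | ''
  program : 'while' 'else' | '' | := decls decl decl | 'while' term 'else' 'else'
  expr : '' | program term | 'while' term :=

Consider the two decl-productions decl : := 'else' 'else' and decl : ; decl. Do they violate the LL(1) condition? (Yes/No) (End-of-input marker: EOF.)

No

FIRST(:= 'else' 'else') = { := } and FIRST(; decl) = { ; }.
The FIRST sets are disjoint and neither alternative is nullable — no conflict.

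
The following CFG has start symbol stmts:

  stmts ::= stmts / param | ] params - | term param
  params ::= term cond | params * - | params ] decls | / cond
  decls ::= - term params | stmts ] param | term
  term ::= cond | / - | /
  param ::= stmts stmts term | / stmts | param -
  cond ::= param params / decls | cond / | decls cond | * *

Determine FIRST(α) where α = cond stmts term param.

{ *, -, /, ] }

Add FIRST(cond) = { *, -, /, ] }; cond is not nullable, stop.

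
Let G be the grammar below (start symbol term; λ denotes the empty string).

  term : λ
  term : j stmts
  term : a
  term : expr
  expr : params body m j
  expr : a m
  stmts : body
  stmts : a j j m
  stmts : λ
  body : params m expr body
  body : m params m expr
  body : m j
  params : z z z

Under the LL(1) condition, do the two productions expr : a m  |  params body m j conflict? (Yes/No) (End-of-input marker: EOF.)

No

FIRST(a m) = { a } and FIRST(params body m j) = { z }.
The FIRST sets are disjoint and neither alternative is nullable — no conflict.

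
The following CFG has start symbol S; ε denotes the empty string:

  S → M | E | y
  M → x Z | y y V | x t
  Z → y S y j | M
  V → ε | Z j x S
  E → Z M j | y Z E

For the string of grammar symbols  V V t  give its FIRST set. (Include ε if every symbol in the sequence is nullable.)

Add FIRST(V)\{ε} = { x, y }; V is nullable, continue.
Add FIRST(V)\{ε} = { x, y }; V is nullable, continue.
t is a terminal; add {t} and stop.

{ t, x, y }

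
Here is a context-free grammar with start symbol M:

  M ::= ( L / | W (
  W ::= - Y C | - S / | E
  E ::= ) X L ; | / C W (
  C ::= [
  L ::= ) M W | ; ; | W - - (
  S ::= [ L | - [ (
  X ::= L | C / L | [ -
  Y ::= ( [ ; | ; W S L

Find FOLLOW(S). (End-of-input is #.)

In W ::= - S /: add FIRST(/) = { / }.
In Y ::= ; W S L: add FIRST(L) = { ), -, /, ; }.
Union: FOLLOW(S) = { ), -, /, ; }.

{ ), -, /, ; }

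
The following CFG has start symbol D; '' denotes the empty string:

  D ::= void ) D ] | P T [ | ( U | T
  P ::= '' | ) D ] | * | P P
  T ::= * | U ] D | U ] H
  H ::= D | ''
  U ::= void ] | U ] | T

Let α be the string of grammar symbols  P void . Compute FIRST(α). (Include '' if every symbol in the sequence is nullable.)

{ ), *, void }

Add FIRST(P)\{''} = { ), * }; P is nullable, continue.
void is a terminal; add {void} and stop.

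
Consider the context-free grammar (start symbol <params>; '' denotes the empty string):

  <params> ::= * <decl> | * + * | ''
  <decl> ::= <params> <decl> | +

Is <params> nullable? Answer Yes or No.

Yes

<params> has an ''-production, so <params> ⇒ ''.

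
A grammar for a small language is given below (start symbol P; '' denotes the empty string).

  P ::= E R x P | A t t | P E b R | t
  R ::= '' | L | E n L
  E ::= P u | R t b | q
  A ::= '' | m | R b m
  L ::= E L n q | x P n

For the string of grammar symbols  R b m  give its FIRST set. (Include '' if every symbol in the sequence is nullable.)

{ b, m, q, t, x }

Add FIRST(R)\{''} = { b, m, q, t, x }; R is nullable, continue.
b is a terminal; add {b} and stop.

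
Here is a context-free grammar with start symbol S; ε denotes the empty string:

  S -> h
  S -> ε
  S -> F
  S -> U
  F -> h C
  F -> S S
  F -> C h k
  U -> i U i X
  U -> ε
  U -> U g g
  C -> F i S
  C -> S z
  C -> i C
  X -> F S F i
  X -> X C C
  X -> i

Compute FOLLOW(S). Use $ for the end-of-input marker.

{ $, g, h, i, z }

S is the start symbol, so $ ∈ FOLLOW(S).
In F -> S S: add FIRST(S)\{ε} = { g, h, i, z }.
  Since S is nullable, also add FOLLOW(F) = { $, g, h, i, z }.
In F -> S S: S is at the end, add FOLLOW(F) = { $, g, h, i, z }.
In C -> F i S: S is at the end, add FOLLOW(C) = { $, g, h, i, z }.
In C -> S z: add FIRST(z) = { z }.
In X -> F S F i: add FIRST(F i) = { g, h, i, z }.
Union: FOLLOW(S) = { $, g, h, i, z }.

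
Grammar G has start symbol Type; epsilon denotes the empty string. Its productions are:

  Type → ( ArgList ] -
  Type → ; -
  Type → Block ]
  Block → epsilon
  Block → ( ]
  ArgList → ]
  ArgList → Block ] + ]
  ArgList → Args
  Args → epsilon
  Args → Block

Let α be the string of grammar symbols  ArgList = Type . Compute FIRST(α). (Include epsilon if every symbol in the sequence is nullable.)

{ (, =, ] }

Add FIRST(ArgList)\{epsilon} = { (, ] }; ArgList is nullable, continue.
= is a terminal; add {=} and stop.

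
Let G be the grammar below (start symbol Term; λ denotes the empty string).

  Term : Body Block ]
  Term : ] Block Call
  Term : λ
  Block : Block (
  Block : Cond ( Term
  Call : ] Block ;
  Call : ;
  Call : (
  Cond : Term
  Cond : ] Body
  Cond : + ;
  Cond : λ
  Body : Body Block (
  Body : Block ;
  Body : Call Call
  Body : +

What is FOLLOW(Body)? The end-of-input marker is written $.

{ (, +, ;, ] }

In Term : Body Block ]: add FIRST(Block ]) = { (, +, ;, ] }.
In Cond : ] Body: Body is at the end, add FOLLOW(Cond) = { ( }.
In Body : Body Block (: add FIRST(Block () = { (, +, ;, ] }.
Union: FOLLOW(Body) = { (, +, ;, ] }.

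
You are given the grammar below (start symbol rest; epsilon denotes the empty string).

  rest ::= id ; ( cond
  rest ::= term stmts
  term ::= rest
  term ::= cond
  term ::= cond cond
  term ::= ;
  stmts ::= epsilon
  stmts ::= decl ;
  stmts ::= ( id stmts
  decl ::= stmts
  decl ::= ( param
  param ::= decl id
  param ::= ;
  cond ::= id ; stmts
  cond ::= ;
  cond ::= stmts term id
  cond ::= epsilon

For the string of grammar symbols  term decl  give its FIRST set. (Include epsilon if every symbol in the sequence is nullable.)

Add FIRST(term)\{epsilon} = { (, ;, id }; term is nullable, continue.
Add FIRST(decl)\{epsilon} = { (, ; }; decl is nullable, continue.
Every symbol is nullable, so include epsilon.

{ (, ;, id, epsilon }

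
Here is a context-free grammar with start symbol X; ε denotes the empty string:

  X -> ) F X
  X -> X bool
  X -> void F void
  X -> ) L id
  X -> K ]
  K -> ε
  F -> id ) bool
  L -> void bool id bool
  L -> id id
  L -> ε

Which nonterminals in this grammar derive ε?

{ K, L }

Directly nullable (have an ε-production): K, L.
No other nonterminal has a production whose RHS symbols are all nullable.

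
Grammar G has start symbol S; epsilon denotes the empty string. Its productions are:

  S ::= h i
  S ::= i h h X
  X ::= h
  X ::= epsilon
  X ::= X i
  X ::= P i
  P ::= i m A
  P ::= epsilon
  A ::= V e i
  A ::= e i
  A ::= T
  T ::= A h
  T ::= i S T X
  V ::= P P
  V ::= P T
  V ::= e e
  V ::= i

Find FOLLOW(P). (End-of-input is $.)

{ e, i }

In X ::= P i: add FIRST(i) = { i }.
In V ::= P P: add FIRST(P)\{epsilon} = { i }.
  Since P is nullable, also add FOLLOW(V) = { e }.
In V ::= P P: P is at the end, add FOLLOW(V) = { e }.
In V ::= P T: add FIRST(T) = { e, i }.
Union: FOLLOW(P) = { e, i }.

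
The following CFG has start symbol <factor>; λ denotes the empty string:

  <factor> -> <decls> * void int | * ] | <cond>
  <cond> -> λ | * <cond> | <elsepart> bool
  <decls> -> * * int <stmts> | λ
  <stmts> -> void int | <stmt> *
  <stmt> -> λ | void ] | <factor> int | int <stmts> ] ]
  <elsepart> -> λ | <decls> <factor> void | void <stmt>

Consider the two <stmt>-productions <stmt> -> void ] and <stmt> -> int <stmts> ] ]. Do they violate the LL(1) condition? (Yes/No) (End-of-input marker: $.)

FIRST(void ]) = { void } and FIRST(int <stmts> ] ]) = { int }.
The FIRST sets are disjoint and neither alternative is nullable — no conflict.

No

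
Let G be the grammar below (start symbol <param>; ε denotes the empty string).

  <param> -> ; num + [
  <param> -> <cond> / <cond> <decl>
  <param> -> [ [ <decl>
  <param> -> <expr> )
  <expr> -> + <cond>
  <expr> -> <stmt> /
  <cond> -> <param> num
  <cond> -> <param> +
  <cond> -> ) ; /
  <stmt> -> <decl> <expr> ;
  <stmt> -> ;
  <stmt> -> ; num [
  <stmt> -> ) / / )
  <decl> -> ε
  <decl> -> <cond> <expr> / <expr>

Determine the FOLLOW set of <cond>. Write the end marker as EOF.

{ EOF, ), +, /, ;, [, num }

In <param> -> <cond> / <cond> <decl>: add FIRST(/ <cond> <decl>) = { / }.
In <param> -> <cond> / <cond> <decl>: add FIRST(<decl>)\{ε} = { ), +, ;, [ }.
  Since <decl> is nullable, also add FOLLOW(<param>) = { EOF, +, num }.
In <expr> -> + <cond>: <cond> is at the end, add FOLLOW(<expr>) = { EOF, ), +, /, ;, [, num }.
In <decl> -> <cond> <expr> / <expr>: add FIRST(<expr> / <expr>) = { ), +, ;, [ }.
Union: FOLLOW(<cond>) = { EOF, ), +, /, ;, [, num }.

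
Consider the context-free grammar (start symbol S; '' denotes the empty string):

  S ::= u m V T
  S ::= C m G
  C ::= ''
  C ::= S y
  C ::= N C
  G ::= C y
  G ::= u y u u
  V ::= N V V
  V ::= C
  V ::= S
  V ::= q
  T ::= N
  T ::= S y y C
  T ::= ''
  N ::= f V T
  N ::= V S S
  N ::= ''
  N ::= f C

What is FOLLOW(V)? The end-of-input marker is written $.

{ $, f, m, q, u, y }

In S ::= u m V T: add FIRST(T)\{''} = { f, m, q, u }.
  Since T is nullable, also add FOLLOW(S) = { $, f, m, q, u, y }.
In V ::= N V V: add FIRST(V)\{''} = { f, m, q, u }.
  Since V is nullable, also add FOLLOW(V) = { $, f, m, q, u, y }.
In V ::= N V V: V is at the end, add FOLLOW(V) = { $, f, m, q, u, y }.
In N ::= f V T: add FIRST(T)\{''} = { f, m, q, u }.
  Since T is nullable, also add FOLLOW(N) = { $, f, m, q, u, y }.
In N ::= V S S: add FIRST(S S) = { f, m, q, u }.
Union: FOLLOW(V) = { $, f, m, q, u, y }.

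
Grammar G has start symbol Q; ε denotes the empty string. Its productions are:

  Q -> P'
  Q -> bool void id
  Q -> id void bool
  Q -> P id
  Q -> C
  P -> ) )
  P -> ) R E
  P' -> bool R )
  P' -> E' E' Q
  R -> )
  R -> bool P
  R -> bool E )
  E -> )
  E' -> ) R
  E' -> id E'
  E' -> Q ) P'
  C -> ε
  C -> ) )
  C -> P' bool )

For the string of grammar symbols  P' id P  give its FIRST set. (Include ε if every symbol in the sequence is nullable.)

{ ), bool, id }

Add FIRST(P') = { ), bool, id }; P' is not nullable, stop.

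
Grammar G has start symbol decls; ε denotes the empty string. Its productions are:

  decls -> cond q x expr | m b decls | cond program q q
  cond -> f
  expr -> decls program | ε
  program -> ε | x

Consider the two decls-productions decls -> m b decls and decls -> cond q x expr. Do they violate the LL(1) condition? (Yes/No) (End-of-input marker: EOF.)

No

FIRST(m b decls) = { m } and FIRST(cond q x expr) = { f }.
The FIRST sets are disjoint and neither alternative is nullable — no conflict.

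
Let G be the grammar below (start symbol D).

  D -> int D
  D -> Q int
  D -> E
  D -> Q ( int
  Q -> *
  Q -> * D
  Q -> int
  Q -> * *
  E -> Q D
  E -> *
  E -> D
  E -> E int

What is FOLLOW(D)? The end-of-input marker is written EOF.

D is the start symbol, so EOF ∈ FOLLOW(D).
In D -> int D: D is at the end, add FOLLOW(D) = { EOF, (, *, int }.
In Q -> * D: D is at the end, add FOLLOW(Q) = { (, *, int }.
In E -> Q D: D is at the end, add FOLLOW(E) = { EOF, (, *, int }.
In E -> D: D is at the end, add FOLLOW(E) = { EOF, (, *, int }.
Union: FOLLOW(D) = { EOF, (, *, int }.

{ EOF, (, *, int }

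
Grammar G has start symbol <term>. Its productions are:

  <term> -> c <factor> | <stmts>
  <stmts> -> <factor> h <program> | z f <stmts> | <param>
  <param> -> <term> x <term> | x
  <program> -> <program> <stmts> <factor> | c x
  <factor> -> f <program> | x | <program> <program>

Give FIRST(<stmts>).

{ c, f, x, z }

From <stmts> -> <factor> h <program>: add FIRST(<factor>) = { c, f, x }.
<stmts> -> z f <stmts> contributes {z}.
From <stmts> -> <param>: add FIRST(<param>) = { c, f, x, z }.
Union: FIRST(<stmts>) = { c, f, x, z }.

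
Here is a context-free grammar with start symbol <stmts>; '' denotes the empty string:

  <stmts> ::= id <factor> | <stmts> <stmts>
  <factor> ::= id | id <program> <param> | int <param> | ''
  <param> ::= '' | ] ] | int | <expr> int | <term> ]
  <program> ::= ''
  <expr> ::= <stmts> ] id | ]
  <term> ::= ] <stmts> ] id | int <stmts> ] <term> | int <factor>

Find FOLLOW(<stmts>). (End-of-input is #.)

<stmts> is the start symbol, so # ∈ FOLLOW(<stmts>).
In <stmts> ::= <stmts> <stmts>: add FIRST(<stmts>) = { id }.
In <stmts> ::= <stmts> <stmts>: <stmts> is at the end, add FOLLOW(<stmts>) = { #, ], id }.
In <expr> ::= <stmts> ] id: add FIRST(] id) = { ] }.
In <term> ::= ] <stmts> ] id: add FIRST(] id) = { ] }.
In <term> ::= int <stmts> ] <term>: add FIRST(] <term>) = { ] }.
Union: FOLLOW(<stmts>) = { #, ], id }.

{ #, ], id }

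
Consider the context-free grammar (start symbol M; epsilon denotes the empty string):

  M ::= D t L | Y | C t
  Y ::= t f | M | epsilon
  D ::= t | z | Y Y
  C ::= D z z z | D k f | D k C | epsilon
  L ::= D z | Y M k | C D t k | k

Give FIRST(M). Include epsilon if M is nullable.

From M ::= D t L: D nullable, take FIRST(D) ∪ {t} = { k, t, z }.
From M ::= Y: add FIRST(Y) = { k, t, z, epsilon } (including epsilon since Y is nullable).
From M ::= C t: C nullable, take FIRST(C) ∪ {t} = { k, t, z }.
Union: FIRST(M) = { k, t, z, epsilon }.

{ k, t, z, epsilon }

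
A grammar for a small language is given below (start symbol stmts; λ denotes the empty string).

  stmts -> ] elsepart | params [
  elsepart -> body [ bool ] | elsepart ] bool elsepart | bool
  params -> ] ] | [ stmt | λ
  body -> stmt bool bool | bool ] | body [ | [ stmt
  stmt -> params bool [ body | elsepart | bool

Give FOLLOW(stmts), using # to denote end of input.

{ # }

stmts is the start symbol, so # ∈ FOLLOW(stmts).
Union: FOLLOW(stmts) = { # }.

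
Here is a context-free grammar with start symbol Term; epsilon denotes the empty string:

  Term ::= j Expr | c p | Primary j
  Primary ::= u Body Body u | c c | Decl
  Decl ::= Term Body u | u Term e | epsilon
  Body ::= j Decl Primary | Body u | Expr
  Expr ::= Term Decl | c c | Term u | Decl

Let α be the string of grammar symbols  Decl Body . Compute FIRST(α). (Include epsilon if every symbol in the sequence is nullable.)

{ c, j, u, epsilon }

Add FIRST(Decl)\{epsilon} = { c, j, u }; Decl is nullable, continue.
Add FIRST(Body)\{epsilon} = { c, j, u }; Body is nullable, continue.
Every symbol is nullable, so include epsilon.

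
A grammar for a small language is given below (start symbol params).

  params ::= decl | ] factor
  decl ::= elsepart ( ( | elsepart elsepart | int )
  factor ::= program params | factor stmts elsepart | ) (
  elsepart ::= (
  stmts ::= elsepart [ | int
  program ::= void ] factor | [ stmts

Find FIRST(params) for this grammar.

{ (, ], int }

From params ::= decl: add FIRST(decl) = { (, int }.
params ::= ] factor contributes {]}.
Union: FIRST(params) = { (, ], int }.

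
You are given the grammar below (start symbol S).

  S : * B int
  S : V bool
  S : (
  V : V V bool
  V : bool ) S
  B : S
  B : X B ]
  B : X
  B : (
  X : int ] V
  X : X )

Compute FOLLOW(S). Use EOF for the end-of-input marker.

{ EOF, (, ), *, ], bool, int }

S is the start symbol, so EOF ∈ FOLLOW(S).
In V : bool ) S: S is at the end, add FOLLOW(V) = { (, ), *, ], bool, int }.
In B : S: S is at the end, add FOLLOW(B) = { ], int }.
Union: FOLLOW(S) = { EOF, (, ), *, ], bool, int }.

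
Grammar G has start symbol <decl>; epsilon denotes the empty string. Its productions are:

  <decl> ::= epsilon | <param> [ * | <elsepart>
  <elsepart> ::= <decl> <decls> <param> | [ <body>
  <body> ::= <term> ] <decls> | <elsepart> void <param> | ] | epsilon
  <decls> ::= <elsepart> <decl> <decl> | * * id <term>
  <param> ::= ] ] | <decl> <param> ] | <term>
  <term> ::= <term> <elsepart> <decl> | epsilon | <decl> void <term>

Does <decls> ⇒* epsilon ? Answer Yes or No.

Nullable nonterminals: <body>, <decl>, <param>, <term>.
No production of <decls> has an RHS whose symbols are all nullable, so <decls> is not nullable.

No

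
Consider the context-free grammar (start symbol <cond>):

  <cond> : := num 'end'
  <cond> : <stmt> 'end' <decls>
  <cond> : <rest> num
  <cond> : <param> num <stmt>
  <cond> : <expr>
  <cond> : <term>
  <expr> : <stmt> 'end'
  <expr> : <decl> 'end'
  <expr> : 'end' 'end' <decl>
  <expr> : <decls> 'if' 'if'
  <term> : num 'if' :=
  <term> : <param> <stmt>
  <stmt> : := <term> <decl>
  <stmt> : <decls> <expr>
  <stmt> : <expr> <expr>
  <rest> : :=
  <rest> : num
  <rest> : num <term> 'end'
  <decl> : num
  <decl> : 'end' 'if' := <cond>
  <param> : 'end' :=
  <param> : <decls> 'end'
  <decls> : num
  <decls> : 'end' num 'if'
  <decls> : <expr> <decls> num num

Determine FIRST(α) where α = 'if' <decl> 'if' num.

{ 'if' }

'if' is a terminal; add {'if'} and stop.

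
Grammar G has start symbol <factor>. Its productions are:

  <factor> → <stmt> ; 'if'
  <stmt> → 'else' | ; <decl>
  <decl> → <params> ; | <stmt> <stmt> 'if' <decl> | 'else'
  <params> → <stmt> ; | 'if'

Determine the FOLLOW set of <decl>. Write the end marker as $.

{ 'else', 'if', ; }

In <stmt> → ; <decl>: <decl> is at the end, add FOLLOW(<stmt>) = { 'else', 'if', ; }.
In <decl> → <stmt> <stmt> 'if' <decl>: <decl> is at the end, add FOLLOW(<decl>) = { 'else', 'if', ; }.
Union: FOLLOW(<decl>) = { 'else', 'if', ; }.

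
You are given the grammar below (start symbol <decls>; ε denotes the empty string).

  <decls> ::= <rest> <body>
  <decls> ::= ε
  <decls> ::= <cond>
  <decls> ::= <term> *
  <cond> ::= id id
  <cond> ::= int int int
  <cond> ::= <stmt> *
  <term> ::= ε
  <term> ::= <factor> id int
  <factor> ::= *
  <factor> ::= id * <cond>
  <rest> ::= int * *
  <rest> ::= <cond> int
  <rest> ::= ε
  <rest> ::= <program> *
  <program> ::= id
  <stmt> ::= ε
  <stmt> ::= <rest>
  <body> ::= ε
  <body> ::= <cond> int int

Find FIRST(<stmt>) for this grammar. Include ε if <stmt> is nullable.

<stmt> ::= ε contributes ε.
From <stmt> ::= <rest>: add FIRST(<rest>) = { *, id, int, ε } (including ε since <rest> is nullable).
Union: FIRST(<stmt>) = { *, id, int, ε }.

{ *, id, int, ε }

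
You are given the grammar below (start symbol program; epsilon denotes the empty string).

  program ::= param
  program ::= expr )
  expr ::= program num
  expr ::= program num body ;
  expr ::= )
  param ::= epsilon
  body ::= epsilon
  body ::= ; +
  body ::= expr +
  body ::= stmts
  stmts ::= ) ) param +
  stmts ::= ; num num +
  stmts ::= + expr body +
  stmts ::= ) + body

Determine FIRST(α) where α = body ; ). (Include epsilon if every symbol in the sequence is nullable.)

{ ), +, ;, num }

Add FIRST(body)\{epsilon} = { ), +, ;, num }; body is nullable, continue.
; is a terminal; add {;} and stop.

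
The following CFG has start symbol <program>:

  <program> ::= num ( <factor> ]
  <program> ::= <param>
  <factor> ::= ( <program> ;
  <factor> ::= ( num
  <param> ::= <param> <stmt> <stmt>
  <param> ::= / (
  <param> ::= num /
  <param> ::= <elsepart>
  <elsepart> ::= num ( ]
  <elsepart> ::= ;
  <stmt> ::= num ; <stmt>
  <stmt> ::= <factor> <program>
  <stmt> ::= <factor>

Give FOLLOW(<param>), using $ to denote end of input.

In <program> ::= <param>: <param> is at the end, add FOLLOW(<program>) = { $, (, ;, num }.
In <param> ::= <param> <stmt> <stmt>: add FIRST(<stmt> <stmt>) = { (, num }.
Union: FOLLOW(<param>) = { $, (, ;, num }.

{ $, (, ;, num }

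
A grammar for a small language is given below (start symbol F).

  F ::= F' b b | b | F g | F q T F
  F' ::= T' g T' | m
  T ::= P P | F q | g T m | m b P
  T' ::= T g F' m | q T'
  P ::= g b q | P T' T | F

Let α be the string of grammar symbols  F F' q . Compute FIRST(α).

{ b, g, m, q }

Add FIRST(F) = { b, g, m, q }; F is not nullable, stop.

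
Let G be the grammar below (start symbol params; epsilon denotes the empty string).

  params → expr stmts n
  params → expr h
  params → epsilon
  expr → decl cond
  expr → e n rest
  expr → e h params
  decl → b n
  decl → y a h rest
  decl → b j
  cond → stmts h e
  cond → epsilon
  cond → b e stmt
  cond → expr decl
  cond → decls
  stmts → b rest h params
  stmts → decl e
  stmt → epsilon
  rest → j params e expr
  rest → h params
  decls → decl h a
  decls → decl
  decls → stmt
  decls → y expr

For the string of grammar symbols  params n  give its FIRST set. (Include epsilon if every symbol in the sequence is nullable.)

{ b, e, n, y }

Add FIRST(params)\{epsilon} = { b, e, y }; params is nullable, continue.
n is a terminal; add {n} and stop.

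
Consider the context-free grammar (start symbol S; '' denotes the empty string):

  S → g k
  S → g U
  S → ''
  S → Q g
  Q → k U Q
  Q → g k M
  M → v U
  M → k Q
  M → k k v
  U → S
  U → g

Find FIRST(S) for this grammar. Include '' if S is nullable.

S → g k contributes {g}.
S → g U contributes {g}.
S → '' contributes ''.
From S → Q g: add FIRST(Q) = { g, k }.
Union: FIRST(S) = { g, k, '' }.

{ g, k, '' }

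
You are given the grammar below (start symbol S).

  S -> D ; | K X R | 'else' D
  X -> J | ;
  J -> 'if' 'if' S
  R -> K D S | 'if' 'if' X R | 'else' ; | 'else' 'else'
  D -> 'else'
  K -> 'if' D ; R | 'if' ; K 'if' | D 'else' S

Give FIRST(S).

{ 'else', 'if' }

From S -> D ;: add FIRST(D) = { 'else' }.
From S -> K X R: add FIRST(K) = { 'else', 'if' }.
S -> 'else' D contributes {'else'}.
Union: FIRST(S) = { 'else', 'if' }.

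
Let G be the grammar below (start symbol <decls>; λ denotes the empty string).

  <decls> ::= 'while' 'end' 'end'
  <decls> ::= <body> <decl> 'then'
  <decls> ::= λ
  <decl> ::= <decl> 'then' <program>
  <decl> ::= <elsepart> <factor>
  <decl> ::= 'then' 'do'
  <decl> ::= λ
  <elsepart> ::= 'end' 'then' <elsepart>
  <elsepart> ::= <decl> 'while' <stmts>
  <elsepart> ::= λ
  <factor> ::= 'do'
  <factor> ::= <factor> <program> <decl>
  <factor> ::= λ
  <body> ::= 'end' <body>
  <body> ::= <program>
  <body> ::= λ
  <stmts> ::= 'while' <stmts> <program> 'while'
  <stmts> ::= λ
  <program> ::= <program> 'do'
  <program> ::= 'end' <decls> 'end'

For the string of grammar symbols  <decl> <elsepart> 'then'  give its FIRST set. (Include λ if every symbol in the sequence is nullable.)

{ 'do', 'end', 'then', 'while' }

Add FIRST(<decl>)\{λ} = { 'do', 'end', 'then', 'while' }; <decl> is nullable, continue.
Add FIRST(<elsepart>)\{λ} = { 'do', 'end', 'then', 'while' }; <elsepart> is nullable, continue.
'then' is a terminal; add {'then'} and stop.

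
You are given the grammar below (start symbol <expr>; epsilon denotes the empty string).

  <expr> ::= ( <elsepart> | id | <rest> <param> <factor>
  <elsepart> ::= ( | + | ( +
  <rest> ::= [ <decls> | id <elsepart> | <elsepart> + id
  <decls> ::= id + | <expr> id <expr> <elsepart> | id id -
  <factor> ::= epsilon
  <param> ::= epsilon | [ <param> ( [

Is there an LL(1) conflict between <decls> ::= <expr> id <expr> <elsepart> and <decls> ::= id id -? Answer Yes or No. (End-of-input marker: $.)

Yes

FIRST(<expr> id <expr> <elsepart>) = { (, +, [, id } and FIRST(id id -) = { id }.
Both contain id, so the two alternatives are not disjoint — LL(1) conflict.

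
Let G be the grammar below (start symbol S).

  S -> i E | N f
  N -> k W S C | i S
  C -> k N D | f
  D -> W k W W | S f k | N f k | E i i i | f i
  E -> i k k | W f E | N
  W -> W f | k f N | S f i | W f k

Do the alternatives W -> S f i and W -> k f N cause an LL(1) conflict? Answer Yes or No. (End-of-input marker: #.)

FIRST(S f i) = { i, k } and FIRST(k f N) = { k }.
Both contain k, so the two alternatives are not disjoint — LL(1) conflict.

Yes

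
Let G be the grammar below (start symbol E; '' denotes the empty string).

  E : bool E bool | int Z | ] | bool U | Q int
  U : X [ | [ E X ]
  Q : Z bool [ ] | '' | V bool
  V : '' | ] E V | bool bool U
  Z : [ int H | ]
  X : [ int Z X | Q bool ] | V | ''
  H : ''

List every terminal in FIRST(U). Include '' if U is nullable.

{ [, ], bool }

From U : X [: X nullable, take FIRST(X) ∪ {[} = { [, ], bool }.
U : [ E X ] contributes {[}.
Union: FIRST(U) = { [, ], bool }.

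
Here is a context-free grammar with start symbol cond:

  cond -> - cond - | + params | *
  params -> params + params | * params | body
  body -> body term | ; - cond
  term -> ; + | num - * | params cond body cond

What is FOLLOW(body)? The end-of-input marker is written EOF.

In params -> body: body is at the end, add FOLLOW(params) = { EOF, *, +, -, ;, num }.
In body -> body term: add FIRST(term) = { *, ;, num }.
In term -> params cond body cond: add FIRST(cond) = { *, +, - }.
Union: FOLLOW(body) = { EOF, *, +, -, ;, num }.

{ EOF, *, +, -, ;, num }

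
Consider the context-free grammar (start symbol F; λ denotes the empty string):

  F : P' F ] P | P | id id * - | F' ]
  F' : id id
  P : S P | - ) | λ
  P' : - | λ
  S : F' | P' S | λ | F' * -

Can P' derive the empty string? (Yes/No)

Yes

P' has an λ-production, so P' ⇒ λ.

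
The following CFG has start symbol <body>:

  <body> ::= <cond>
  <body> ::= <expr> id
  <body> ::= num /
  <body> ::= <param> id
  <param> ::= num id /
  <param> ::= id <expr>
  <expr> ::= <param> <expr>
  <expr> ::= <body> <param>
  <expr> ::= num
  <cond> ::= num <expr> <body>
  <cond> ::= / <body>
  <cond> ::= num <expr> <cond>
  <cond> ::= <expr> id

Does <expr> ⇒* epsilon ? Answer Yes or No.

No nonterminal in this grammar is nullable.
No production of <expr> has an RHS whose symbols are all nullable, so <expr> is not nullable.

No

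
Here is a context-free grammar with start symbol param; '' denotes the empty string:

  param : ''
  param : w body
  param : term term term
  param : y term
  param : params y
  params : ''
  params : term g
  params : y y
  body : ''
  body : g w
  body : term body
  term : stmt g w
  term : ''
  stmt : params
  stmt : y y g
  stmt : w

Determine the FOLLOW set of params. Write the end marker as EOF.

In param : params y: add FIRST(y) = { y }.
In stmt : params: params is at the end, add FOLLOW(stmt) = { g }.
Union: FOLLOW(params) = { g, y }.

{ g, y }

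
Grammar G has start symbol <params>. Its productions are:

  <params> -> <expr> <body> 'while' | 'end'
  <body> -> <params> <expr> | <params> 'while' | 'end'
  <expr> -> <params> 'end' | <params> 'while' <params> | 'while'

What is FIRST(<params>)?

{ 'end', 'while' }

From <params> -> <expr> <body> 'while': add FIRST(<expr>) = { 'end', 'while' }.
<params> -> 'end' contributes {'end'}.
Union: FIRST(<params>) = { 'end', 'while' }.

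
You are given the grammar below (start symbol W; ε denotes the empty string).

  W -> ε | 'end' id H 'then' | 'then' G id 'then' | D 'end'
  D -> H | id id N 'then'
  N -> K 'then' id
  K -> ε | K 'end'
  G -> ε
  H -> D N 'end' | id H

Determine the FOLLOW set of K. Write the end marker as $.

{ 'end', 'then' }

In N -> K 'then' id: add FIRST('then' id) = { 'then' }.
In K -> K 'end': add FIRST('end') = { 'end' }.
Union: FOLLOW(K) = { 'end', 'then' }.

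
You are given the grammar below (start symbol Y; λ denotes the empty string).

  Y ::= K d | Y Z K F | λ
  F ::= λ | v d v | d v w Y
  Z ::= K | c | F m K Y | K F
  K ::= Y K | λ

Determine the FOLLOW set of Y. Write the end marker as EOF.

{ EOF, c, d, m, v }

Y is the start symbol, so EOF ∈ FOLLOW(Y).
In Y ::= Y Z K F: add FIRST(Z K F)\{λ} = { c, d, m, v }.
  Since Z K F is nullable, also add FOLLOW(Y) = { EOF, c, d, m, v }.
In F ::= d v w Y: Y is at the end, add FOLLOW(F) = { EOF, c, d, m, v }.
In Z ::= F m K Y: Y is at the end, add FOLLOW(Z) = { EOF, c, d, m, v }.
In K ::= Y K: add FIRST(K)\{λ} = { c, d, m, v }.
  Since K is nullable, also add FOLLOW(K) = { EOF, c, d, m, v }.
Union: FOLLOW(Y) = { EOF, c, d, m, v }.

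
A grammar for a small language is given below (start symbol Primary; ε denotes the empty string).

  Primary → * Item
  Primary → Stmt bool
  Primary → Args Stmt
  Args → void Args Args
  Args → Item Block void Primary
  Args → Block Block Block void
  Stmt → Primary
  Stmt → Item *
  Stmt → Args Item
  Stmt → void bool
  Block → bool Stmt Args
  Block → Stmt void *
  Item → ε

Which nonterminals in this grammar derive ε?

{ Item }

Directly nullable (have an ε-production): Item.
No other nonterminal has a production whose RHS symbols are all nullable.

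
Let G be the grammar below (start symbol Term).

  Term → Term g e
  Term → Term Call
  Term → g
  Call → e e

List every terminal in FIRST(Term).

From Term → Term g e: add FIRST(Term) = { g }.
From Term → Term Call: add FIRST(Term) = { g }.
Term → g contributes {g}.
Union: FIRST(Term) = { g }.

{ g }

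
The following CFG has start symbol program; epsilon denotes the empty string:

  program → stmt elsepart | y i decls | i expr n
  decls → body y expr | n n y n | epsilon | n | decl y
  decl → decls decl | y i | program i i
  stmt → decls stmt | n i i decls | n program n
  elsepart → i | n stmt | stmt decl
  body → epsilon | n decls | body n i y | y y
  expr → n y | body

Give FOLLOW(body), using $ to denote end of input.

{ $, i, n, y }

In decls → body y expr: add FIRST(y expr) = { y }.
In body → body n i y: add FIRST(n i y) = { n }.
In expr → body: body is at the end, add FOLLOW(expr) = { $, i, n, y }.
Union: FOLLOW(body) = { $, i, n, y }.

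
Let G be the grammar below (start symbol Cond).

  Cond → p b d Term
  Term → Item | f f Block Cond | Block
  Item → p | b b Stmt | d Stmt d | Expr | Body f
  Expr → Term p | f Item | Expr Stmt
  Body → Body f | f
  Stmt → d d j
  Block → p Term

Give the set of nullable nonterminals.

{ } (none)

No nonterminal has an empty production or an RHS whose symbols are all nullable.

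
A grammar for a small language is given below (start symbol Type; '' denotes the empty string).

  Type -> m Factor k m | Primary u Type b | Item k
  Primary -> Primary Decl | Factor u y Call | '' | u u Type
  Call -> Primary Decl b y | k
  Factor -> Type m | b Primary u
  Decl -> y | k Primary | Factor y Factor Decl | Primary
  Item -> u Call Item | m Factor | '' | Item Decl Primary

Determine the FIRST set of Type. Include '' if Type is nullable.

Type -> m Factor k m contributes {m}.
From Type -> Primary u Type b: Primary nullable, take FIRST(Primary) ∪ {u} = { b, k, m, u, y }.
From Type -> Item k: Item nullable, take FIRST(Item) ∪ {k} = { b, k, m, u, y }.
Union: FIRST(Type) = { b, k, m, u, y }.

{ b, k, m, u, y }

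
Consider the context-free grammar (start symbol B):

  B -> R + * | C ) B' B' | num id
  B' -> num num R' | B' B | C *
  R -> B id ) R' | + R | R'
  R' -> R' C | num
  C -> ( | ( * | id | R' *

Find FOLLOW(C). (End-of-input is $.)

{ $, (, ), *, +, id, num }

In B -> C ) B' B': add FIRST() B' B') = { ) }.
In B' -> C *: add FIRST(*) = { * }.
In R' -> R' C: C is at the end, add FOLLOW(R') = { $, (, *, +, id, num }.
Union: FOLLOW(C) = { $, (, ), *, +, id, num }.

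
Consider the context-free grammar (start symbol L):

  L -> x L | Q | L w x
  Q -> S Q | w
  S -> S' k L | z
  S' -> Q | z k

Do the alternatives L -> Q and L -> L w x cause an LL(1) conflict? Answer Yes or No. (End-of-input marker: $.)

Yes

FIRST(Q) = { w, z } and FIRST(L w x) = { w, x, z }.
Both contain w, so the two alternatives are not disjoint — LL(1) conflict.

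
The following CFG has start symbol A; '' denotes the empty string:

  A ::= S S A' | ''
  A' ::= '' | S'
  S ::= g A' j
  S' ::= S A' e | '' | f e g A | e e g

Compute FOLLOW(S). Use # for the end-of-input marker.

In A ::= S S A': add FIRST(S A') = { g }.
In A ::= S S A': add FIRST(A')\{''} = { e, f, g }.
  Since A' is nullable, also add FOLLOW(A) = { #, e, j }.
In S' ::= S A' e: add FIRST(A' e) = { e, f, g }.
Union: FOLLOW(S) = { #, e, f, g, j }.

{ #, e, f, g, j }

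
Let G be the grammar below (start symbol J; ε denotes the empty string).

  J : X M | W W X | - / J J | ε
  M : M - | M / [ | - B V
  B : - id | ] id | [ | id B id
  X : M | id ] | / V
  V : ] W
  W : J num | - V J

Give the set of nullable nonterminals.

{ J }

Directly nullable (have an ε-production): J.
No other nonterminal has a production whose RHS symbols are all nullable.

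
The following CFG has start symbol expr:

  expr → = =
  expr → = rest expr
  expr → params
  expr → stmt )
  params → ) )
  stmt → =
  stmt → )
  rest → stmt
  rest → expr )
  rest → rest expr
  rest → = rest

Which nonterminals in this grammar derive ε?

{ } (none)

No nonterminal has an empty production or an RHS whose symbols are all nullable.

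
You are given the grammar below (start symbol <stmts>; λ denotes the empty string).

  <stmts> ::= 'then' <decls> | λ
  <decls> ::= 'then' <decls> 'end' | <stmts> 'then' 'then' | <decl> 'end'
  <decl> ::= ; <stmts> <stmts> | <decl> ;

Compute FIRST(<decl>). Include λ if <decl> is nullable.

<decl> ::= ; <stmts> <stmts> contributes {;}.
From <decl> ::= <decl> ;: add FIRST(<decl>) = { ; }.
Union: FIRST(<decl>) = { ; }.

{ ; }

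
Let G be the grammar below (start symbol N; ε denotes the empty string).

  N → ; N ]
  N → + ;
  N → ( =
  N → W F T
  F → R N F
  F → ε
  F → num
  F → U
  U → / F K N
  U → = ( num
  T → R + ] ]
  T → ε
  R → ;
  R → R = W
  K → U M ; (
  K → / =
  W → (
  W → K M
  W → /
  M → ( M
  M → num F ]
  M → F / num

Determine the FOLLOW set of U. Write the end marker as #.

{ #, (, /, ;, =, ], num }

In F → U: U is at the end, add FOLLOW(F) = { #, (, /, ;, =, ], num }.
In K → U M ; (: add FIRST(M ; () = { (, /, ;, =, num }.
Union: FOLLOW(U) = { #, (, /, ;, =, ], num }.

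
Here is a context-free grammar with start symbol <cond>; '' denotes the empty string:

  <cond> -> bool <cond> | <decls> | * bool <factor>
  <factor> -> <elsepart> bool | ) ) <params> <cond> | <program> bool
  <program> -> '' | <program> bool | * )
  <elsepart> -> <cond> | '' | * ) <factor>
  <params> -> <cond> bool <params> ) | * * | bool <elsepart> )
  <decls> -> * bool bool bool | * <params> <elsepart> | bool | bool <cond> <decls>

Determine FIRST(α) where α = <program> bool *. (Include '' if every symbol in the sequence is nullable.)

Add FIRST(<program>)\{''} = { *, bool }; <program> is nullable, continue.
bool is a terminal; add {bool} and stop.

{ *, bool }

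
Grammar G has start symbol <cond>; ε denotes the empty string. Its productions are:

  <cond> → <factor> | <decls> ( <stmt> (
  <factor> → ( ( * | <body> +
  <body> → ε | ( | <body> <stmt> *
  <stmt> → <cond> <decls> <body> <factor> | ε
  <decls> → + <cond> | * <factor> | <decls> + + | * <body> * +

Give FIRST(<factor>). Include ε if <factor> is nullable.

<factor> → ( ( * contributes {(}.
From <factor> → <body> +: <body> nullable, take FIRST(<body>) ∪ {+} = { (, *, + }.
Union: FIRST(<factor>) = { (, *, + }.

{ (, *, + }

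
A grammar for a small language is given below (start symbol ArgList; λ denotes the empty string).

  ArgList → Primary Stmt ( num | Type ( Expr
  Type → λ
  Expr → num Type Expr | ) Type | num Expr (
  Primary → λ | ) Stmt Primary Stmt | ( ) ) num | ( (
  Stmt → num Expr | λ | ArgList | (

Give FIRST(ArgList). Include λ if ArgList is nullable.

From ArgList → Primary Stmt ( num: Primary, Stmt nullable, take FIRST(Primary) ∪ FIRST(Stmt) ∪ {(} = { (, ), num }.
From ArgList → Type ( Expr: Type nullable, take FIRST(Type) ∪ {(} = { ( }.
Union: FIRST(ArgList) = { (, ), num }.

{ (, ), num }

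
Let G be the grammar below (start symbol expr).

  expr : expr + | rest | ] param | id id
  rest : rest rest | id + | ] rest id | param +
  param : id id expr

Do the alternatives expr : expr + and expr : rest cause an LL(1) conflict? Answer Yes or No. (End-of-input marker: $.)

Yes

FIRST(expr +) = { ], id } and FIRST(rest) = { ], id }.
Both contain ], so the two alternatives are not disjoint — LL(1) conflict.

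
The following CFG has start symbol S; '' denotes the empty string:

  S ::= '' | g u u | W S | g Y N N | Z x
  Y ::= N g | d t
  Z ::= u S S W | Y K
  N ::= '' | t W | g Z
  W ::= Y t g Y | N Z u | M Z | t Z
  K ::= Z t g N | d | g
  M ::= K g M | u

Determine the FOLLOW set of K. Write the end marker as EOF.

{ EOF, d, g, t, u, x }

In Z ::= Y K: K is at the end, add FOLLOW(Z) = { EOF, d, g, t, u, x }.
In M ::= K g M: add FIRST(g M) = { g }.
Union: FOLLOW(K) = { EOF, d, g, t, u, x }.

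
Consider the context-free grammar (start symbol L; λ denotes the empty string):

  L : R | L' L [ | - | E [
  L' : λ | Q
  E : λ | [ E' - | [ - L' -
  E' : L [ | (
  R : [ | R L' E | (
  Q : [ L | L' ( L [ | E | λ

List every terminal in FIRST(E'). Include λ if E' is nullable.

From E' : L [: add FIRST(L) = { (, -, [ }.
E' : ( contributes {(}.
Union: FIRST(E') = { (, -, [ }.

{ (, -, [ }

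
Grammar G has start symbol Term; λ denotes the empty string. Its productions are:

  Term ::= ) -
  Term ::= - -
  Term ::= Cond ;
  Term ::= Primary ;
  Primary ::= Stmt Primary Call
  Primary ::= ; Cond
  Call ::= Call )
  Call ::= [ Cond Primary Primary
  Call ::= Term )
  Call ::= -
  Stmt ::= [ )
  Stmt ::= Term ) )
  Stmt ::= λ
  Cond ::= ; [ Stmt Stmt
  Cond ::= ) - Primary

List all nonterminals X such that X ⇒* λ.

{ Stmt }

Directly nullable (have an λ-production): Stmt.
No other nonterminal has a production whose RHS symbols are all nullable.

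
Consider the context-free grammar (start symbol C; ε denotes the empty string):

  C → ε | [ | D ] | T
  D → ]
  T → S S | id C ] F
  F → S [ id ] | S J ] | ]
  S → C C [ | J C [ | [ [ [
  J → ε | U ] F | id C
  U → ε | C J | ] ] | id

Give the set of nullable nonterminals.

{ C, J, U }

Directly nullable (have an ε-production): C, J, U.
No other nonterminal has a production whose RHS symbols are all nullable.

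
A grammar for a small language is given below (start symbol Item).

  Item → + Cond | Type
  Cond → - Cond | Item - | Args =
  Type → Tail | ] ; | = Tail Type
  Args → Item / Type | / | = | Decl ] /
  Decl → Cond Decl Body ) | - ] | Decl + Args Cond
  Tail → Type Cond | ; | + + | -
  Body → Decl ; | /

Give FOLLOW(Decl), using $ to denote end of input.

In Args → Decl ] /: add FIRST(] /) = { ] }.
In Decl → Cond Decl Body ): add FIRST(Body )) = { +, -, /, ;, =, ] }.
In Decl → Decl + Args Cond: add FIRST(+ Args Cond) = { + }.
In Body → Decl ;: add FIRST(;) = { ; }.
Union: FOLLOW(Decl) = { +, -, /, ;, =, ] }.

{ +, -, /, ;, =, ] }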